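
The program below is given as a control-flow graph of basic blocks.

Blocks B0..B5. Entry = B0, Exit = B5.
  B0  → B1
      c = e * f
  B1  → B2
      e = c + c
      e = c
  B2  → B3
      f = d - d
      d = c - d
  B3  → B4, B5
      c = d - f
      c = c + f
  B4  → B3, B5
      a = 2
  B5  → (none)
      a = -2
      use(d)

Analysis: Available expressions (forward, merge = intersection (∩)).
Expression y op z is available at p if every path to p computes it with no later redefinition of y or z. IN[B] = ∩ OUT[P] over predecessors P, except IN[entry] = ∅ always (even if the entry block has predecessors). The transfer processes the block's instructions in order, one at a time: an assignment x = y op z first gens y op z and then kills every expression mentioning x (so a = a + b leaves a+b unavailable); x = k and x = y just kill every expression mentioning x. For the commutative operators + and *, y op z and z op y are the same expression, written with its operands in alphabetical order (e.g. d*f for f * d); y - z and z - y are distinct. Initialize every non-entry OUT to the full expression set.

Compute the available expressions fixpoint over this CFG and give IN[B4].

Answer: {d-f}

Working:
Converged values:
  B0:   IN={}   OUT={e*f}
  B1:   IN={e*f}   OUT={c+c}
  B2:   IN={c+c}   OUT={c+c}
  B3:   IN={}   OUT={d-f}
  B4:   IN={d-f}   OUT={d-f}
  B5:   IN={d-f}   OUT={d-f}

Merge at B4: IN[B4] = OUT[B3] = {d-f}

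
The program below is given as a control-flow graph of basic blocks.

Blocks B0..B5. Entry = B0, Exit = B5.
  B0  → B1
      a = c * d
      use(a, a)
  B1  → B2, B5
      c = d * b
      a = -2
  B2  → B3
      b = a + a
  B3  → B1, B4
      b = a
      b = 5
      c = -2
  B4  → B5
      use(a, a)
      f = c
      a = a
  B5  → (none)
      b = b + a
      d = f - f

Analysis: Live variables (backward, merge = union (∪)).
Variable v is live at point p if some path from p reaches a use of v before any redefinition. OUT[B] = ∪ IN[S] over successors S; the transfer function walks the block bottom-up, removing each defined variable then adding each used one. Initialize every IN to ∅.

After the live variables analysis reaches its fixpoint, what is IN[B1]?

Converged values:
  B0:   IN={b, c, d, f}   OUT={b, d, f}
  B1:   IN={b, d, f}   OUT={a, b, d, f}
  B2:   IN={a, d, f}   OUT={a, d, f}
  B3:   IN={a, d, f}   OUT={a, b, c, d, f}
  B4:   IN={a, b, c}   OUT={a, b, f}
  B5:   IN={a, b, f}   OUT={}

Merge at B1: OUT[B1] = IN[B2] ⊔ IN[B5] = {a, b, d, f}
Applying B1's transfer function to that OUT value gives IN[B1] (row B1 above).

Answer: {b, d, f}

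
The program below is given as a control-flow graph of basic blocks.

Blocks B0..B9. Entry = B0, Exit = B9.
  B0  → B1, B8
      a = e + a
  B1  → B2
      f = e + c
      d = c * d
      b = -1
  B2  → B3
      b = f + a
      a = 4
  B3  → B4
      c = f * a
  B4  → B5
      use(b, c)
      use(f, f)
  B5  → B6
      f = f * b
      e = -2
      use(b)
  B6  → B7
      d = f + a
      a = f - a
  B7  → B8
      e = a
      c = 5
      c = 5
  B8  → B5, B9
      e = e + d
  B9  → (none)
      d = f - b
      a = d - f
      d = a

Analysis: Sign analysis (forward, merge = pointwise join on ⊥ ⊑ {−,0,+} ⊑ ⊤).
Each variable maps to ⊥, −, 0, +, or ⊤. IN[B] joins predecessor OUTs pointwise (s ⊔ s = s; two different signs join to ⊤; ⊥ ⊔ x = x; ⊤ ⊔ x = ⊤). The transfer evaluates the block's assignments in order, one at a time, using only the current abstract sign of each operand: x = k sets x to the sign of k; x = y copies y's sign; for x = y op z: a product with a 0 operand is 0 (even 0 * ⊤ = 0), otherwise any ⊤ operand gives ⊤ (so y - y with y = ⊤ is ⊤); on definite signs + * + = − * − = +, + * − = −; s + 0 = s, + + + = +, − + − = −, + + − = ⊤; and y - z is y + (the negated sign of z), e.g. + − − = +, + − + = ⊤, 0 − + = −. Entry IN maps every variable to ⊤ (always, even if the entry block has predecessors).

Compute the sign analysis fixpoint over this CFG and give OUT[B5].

Converged values:
  B0:   IN=(all ⊤)   OUT=(all ⊤)
  B1:   IN=(all ⊤)   OUT={b:-; rest ⊤}
  B2:   IN={b:-; rest ⊤}   OUT={a:+; rest ⊤}
  B3:   IN={a:+; rest ⊤}   OUT={a:+; rest ⊤}
  B4:   IN={a:+; rest ⊤}   OUT={a:+; rest ⊤}
  B5:   IN=(all ⊤)   OUT={e:-; rest ⊤}
  B6:   IN={e:-; rest ⊤}   OUT={e:-; rest ⊤}
  B7:   IN={e:-; rest ⊤}   OUT={c:+; rest ⊤}
  B8:   IN=(all ⊤)   OUT=(all ⊤)
  B9:   IN=(all ⊤)   OUT=(all ⊤)

Merge at B5: IN[B5] = OUT[B4] ⊔ OUT[B8] = {a: ⊤, b: ⊤, c: ⊤, d: ⊤, e: ⊤, f: ⊤}
Applying B5's transfer function to that IN value gives OUT[B5] (row B5 above).

Answer: {a: ⊤, b: ⊤, c: ⊤, d: ⊤, e: -, f: ⊤}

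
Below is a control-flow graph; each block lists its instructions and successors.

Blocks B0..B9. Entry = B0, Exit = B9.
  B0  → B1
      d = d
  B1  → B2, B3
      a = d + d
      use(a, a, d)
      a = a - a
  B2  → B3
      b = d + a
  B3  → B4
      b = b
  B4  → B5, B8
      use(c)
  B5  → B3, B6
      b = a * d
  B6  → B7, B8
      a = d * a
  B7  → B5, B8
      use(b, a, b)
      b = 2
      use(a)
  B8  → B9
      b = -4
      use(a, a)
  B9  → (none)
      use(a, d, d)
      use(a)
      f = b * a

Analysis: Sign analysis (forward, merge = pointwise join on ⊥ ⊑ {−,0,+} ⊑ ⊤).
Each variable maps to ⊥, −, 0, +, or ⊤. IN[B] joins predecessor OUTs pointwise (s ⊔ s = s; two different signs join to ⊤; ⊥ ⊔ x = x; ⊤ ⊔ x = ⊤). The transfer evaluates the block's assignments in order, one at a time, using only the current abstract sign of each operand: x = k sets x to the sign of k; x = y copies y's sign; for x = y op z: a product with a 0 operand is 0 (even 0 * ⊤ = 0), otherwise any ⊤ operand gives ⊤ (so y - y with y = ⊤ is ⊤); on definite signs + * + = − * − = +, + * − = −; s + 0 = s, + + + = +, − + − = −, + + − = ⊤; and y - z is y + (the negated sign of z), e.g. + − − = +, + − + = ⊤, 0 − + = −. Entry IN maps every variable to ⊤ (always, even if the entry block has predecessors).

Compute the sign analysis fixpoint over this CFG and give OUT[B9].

Answer: {a: ⊤, b: -, c: ⊤, d: ⊤, e: ⊤, f: ⊤}

Working:
Fixpoint table:
  B0:  IN=(all ⊤)  OUT=(all ⊤)
  B1:  IN=(all ⊤)  OUT=(all ⊤)
  B2:  IN=(all ⊤)  OUT=(all ⊤)
  B3:  IN=(all ⊤)  OUT=(all ⊤)
  B4:  IN=(all ⊤)  OUT=(all ⊤)
  B5:  IN=(all ⊤)  OUT=(all ⊤)
  B6:  IN=(all ⊤)  OUT=(all ⊤)
  B7:  IN=(all ⊤)  OUT={b:+; rest ⊤}
  B8:  IN=(all ⊤)  OUT={b:-; rest ⊤}
  B9:  IN={b:-; rest ⊤}  OUT={b:-; rest ⊤}

Merge at B9: IN[B9] = OUT[B8] = {a: ⊤, b: -, c: ⊤, d: ⊤, e: ⊤, f: ⊤}
Applying B9's transfer function to that IN value gives OUT[B9] (row B9 above).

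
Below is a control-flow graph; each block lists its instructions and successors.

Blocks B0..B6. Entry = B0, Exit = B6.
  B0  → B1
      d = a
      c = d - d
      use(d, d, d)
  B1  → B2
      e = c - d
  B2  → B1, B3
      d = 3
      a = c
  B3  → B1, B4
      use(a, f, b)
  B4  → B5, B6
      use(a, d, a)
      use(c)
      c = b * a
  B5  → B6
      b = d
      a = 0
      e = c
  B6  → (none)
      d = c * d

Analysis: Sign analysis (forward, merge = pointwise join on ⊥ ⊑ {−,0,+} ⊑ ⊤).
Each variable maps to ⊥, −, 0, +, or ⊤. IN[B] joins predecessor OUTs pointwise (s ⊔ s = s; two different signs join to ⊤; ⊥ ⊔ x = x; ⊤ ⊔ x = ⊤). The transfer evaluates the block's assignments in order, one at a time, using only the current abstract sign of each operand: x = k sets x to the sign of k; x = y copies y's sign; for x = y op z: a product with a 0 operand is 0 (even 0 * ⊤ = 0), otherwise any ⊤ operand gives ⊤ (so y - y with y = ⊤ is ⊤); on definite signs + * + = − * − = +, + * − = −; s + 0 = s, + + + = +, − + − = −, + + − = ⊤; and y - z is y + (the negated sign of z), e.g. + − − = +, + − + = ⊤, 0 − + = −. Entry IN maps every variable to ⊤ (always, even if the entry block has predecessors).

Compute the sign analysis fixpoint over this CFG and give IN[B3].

Converged values:
  B0: | IN=(all ⊤) | OUT=(all ⊤)
  B1: | IN=(all ⊤) | OUT=(all ⊤)
  B2: | IN=(all ⊤) | OUT={d:+; rest ⊤}
  B3: | IN={d:+; rest ⊤} | OUT={d:+; rest ⊤}
  B4: | IN={d:+; rest ⊤} | OUT={d:+; rest ⊤}
  B5: | IN={d:+; rest ⊤} | OUT={a:0, b:+, d:+; rest ⊤}
  B6: | IN={d:+; rest ⊤} | OUT=(all ⊤)

Merge at B3: IN[B3] = OUT[B2] = {a: ⊤, b: ⊤, c: ⊤, d: +, e: ⊤, f: ⊤}

Answer: {a: ⊤, b: ⊤, c: ⊤, d: +, e: ⊤, f: ⊤}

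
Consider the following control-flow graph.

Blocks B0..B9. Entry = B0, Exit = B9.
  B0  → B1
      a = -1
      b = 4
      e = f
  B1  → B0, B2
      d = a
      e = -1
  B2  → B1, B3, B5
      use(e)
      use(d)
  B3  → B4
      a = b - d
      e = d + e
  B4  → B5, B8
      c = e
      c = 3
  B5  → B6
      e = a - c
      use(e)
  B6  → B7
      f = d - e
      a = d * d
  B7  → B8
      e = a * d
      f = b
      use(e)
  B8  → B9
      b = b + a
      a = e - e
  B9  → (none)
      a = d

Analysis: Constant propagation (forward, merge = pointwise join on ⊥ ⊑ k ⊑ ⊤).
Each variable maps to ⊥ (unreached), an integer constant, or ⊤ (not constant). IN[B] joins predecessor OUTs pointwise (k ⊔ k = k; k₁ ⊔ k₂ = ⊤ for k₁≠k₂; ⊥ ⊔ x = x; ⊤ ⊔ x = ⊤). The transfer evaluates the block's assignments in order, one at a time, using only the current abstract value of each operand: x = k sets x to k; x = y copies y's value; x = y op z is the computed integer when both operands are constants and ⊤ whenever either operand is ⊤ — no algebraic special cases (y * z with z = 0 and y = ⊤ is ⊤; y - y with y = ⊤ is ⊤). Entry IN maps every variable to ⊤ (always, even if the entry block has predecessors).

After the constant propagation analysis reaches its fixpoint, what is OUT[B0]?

Answer: {a: -1, b: 4, c: ⊤, d: ⊤, e: ⊤, f: ⊤}

Trace:
Per-block solution:
  B0:  IN=(all ⊤)  OUT={a:-1, b:4; rest ⊤}
  B1:  IN={a:-1, b:4; rest ⊤}  OUT={a:-1, b:4, d:-1, e:-1; rest ⊤}
  B2:  IN={a:-1, b:4, d:-1, e:-1; rest ⊤}  OUT={a:-1, b:4, d:-1, e:-1; rest ⊤}
  B3:  IN={a:-1, b:4, d:-1, e:-1; rest ⊤}  OUT={a:5, b:4, d:-1, e:-2; rest ⊤}
  B4:  IN={a:5, b:4, d:-1, e:-2; rest ⊤}  OUT={a:5, b:4, c:3, d:-1, e:-2; rest ⊤}
  B5:  IN={b:4, d:-1; rest ⊤}  OUT={b:4, d:-1; rest ⊤}
  B6:  IN={b:4, d:-1; rest ⊤}  OUT={a:1, b:4, d:-1; rest ⊤}
  B7:  IN={a:1, b:4, d:-1; rest ⊤}  OUT={a:1, b:4, d:-1, e:-1, f:4; rest ⊤}
  B8:  IN={b:4, d:-1; rest ⊤}  OUT={d:-1; rest ⊤}
  B9:  IN={d:-1; rest ⊤}  OUT={a:-1, d:-1; rest ⊤}

Merge at B0 (entry node, so the boundary value (all ⊤) is joined with the incoming edge(s)): IN[B0] = (all ⊤) ⊔ OUT[B1] = {a: ⊤, b: ⊤, c: ⊤, d: ⊤, e: ⊤, f: ⊤}
Applying B0's transfer function to that IN value gives OUT[B0] (row B0 above).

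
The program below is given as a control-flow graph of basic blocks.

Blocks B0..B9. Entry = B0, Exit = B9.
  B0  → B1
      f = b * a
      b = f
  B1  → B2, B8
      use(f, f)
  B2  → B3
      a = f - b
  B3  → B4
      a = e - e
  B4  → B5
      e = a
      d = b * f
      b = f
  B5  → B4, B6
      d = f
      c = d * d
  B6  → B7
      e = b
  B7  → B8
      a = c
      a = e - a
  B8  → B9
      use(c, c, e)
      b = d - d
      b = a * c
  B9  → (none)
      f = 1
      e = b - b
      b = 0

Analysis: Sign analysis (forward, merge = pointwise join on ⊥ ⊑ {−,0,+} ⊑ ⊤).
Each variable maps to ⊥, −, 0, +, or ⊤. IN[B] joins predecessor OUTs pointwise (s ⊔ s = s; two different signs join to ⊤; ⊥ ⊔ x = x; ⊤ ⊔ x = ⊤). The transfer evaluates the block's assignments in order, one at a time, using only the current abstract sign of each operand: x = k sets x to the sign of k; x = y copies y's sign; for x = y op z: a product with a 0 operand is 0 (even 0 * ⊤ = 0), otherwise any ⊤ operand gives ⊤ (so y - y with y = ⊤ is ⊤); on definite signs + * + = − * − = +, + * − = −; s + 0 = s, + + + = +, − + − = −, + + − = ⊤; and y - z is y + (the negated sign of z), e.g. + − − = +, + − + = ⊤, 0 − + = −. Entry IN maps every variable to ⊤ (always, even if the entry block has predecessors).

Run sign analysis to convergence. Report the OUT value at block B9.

Converged values:
  B0:  IN=(all ⊤)  OUT=(all ⊤)
  B1:  IN=(all ⊤)  OUT=(all ⊤)
  B2:  IN=(all ⊤)  OUT=(all ⊤)
  B3:  IN=(all ⊤)  OUT=(all ⊤)
  B4:  IN=(all ⊤)  OUT=(all ⊤)
  B5:  IN=(all ⊤)  OUT=(all ⊤)
  B6:  IN=(all ⊤)  OUT=(all ⊤)
  B7:  IN=(all ⊤)  OUT=(all ⊤)
  B8:  IN=(all ⊤)  OUT=(all ⊤)
  B9:  IN=(all ⊤)  OUT={b:0, f:+; rest ⊤}

Merge at B9: IN[B9] = OUT[B8] = {a: ⊤, b: ⊤, c: ⊤, d: ⊤, e: ⊤, f: ⊤}
Applying B9's transfer function to that IN value gives OUT[B9] (row B9 above).

Answer: {a: ⊤, b: 0, c: ⊤, d: ⊤, e: ⊤, f: +}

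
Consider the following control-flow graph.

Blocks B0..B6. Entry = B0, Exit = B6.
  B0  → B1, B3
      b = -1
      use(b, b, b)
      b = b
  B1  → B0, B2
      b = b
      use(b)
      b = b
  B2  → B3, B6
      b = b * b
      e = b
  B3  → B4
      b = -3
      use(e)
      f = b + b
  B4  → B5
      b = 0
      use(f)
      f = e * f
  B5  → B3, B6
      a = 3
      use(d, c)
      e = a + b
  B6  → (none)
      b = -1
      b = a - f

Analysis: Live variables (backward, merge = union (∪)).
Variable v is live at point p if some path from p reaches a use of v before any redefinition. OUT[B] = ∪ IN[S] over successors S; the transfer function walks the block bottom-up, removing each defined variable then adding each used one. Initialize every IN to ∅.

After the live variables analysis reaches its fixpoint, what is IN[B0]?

Fixpoint table:
  B0: | IN={a, c, d, e, f} | OUT={a, b, c, d, e, f}
  B1: | IN={a, b, c, d, e, f} | OUT={a, b, c, d, e, f}
  B2: | IN={a, b, c, d, f} | OUT={a, c, d, e, f}
  B3: | IN={c, d, e} | OUT={c, d, e, f}
  B4: | IN={c, d, e, f} | OUT={b, c, d, f}
  B5: | IN={b, c, d, f} | OUT={a, c, d, e, f}
  B6: | IN={a, f} | OUT={}

Merge at B0: OUT[B0] = IN[B1] ⊔ IN[B3] = {a, b, c, d, e, f}
Applying B0's transfer function to that OUT value gives IN[B0] (row B0 above).

Answer: {a, c, d, e, f}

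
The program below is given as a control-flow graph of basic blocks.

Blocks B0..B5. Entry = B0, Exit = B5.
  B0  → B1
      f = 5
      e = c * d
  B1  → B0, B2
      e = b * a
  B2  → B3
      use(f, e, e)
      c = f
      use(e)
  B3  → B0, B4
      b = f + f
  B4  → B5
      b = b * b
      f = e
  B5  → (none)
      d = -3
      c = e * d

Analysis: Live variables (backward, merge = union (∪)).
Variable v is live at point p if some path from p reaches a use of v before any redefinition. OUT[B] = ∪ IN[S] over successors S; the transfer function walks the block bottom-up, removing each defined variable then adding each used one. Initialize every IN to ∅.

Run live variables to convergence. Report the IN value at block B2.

Answer: {a, d, e, f}

Working:
Per-block solution:
  B0: | IN={a, b, c, d} | OUT={a, b, c, d, f}
  B1: | IN={a, b, c, d, f} | OUT={a, b, c, d, e, f}
  B2: | IN={a, d, e, f} | OUT={a, c, d, e, f}
  B3: | IN={a, c, d, e, f} | OUT={a, b, c, d, e}
  B4: | IN={b, e} | OUT={e}
  B5: | IN={e} | OUT={}

Merge at B2: OUT[B2] = IN[B3] = {a, c, d, e, f}
Applying B2's transfer function to that OUT value gives IN[B2] (row B2 above).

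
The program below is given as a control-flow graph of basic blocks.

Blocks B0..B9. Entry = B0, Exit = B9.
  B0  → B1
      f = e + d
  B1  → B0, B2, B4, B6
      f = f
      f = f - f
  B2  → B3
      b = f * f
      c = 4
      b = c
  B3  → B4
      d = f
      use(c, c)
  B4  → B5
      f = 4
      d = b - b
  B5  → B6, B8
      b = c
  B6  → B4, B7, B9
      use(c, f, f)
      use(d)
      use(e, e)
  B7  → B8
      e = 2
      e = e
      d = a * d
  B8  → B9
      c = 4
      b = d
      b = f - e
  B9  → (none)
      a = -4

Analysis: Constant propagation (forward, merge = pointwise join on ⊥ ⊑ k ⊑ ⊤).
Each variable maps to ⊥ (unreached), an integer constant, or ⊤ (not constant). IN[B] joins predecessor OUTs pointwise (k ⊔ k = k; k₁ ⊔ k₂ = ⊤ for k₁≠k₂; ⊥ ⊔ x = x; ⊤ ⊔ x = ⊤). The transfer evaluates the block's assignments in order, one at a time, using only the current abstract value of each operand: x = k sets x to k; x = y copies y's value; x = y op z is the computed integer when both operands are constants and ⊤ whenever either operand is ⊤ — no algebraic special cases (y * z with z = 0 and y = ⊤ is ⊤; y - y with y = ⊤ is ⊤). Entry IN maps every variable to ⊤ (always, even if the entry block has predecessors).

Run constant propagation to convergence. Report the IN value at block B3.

Fixpoint table:
  B0:  IN=(all ⊤)  OUT=(all ⊤)
  B1:  IN=(all ⊤)  OUT=(all ⊤)
  B2:  IN=(all ⊤)  OUT={b:4, c:4; rest ⊤}
  B3:  IN={b:4, c:4; rest ⊤}  OUT={b:4, c:4; rest ⊤}
  B4:  IN=(all ⊤)  OUT={f:4; rest ⊤}
  B5:  IN={f:4; rest ⊤}  OUT={f:4; rest ⊤}
  B6:  IN=(all ⊤)  OUT=(all ⊤)
  B7:  IN=(all ⊤)  OUT={e:2; rest ⊤}
  B8:  IN=(all ⊤)  OUT={c:4; rest ⊤}
  B9:  IN=(all ⊤)  OUT={a:-4; rest ⊤}

Merge at B3: IN[B3] = OUT[B2] = {a: ⊤, b: 4, c: 4, d: ⊤, e: ⊤, f: ⊤}

Answer: {a: ⊤, b: 4, c: 4, d: ⊤, e: ⊤, f: ⊤}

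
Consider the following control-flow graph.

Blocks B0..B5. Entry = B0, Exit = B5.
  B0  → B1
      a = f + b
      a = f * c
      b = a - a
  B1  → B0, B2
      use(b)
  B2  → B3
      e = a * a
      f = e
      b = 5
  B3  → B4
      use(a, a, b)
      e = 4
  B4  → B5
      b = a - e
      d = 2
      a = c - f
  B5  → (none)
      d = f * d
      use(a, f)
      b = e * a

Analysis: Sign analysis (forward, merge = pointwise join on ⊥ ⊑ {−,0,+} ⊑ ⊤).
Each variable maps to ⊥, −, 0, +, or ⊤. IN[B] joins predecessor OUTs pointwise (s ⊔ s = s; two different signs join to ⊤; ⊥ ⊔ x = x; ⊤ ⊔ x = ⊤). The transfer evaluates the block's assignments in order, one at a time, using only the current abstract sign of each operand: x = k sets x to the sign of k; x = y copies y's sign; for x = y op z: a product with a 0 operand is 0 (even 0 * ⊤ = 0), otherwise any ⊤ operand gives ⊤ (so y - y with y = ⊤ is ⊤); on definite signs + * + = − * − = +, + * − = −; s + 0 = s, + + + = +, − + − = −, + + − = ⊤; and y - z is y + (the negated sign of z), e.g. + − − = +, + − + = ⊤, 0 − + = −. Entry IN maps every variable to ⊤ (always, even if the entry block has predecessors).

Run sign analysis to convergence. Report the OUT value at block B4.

Answer: {a: ⊤, b: ⊤, c: ⊤, d: +, e: +, f: ⊤}

Working:
Converged values:
  B0:  IN=(all ⊤)  OUT=(all ⊤)
  B1:  IN=(all ⊤)  OUT=(all ⊤)
  B2:  IN=(all ⊤)  OUT={b:+; rest ⊤}
  B3:  IN={b:+; rest ⊤}  OUT={b:+, e:+; rest ⊤}
  B4:  IN={b:+, e:+; rest ⊤}  OUT={d:+, e:+; rest ⊤}
  B5:  IN={d:+, e:+; rest ⊤}  OUT={e:+; rest ⊤}

Merge at B4: IN[B4] = OUT[B3] = {a: ⊤, b: +, c: ⊤, d: ⊤, e: +, f: ⊤}
Applying B4's transfer function to that IN value gives OUT[B4] (row B4 above).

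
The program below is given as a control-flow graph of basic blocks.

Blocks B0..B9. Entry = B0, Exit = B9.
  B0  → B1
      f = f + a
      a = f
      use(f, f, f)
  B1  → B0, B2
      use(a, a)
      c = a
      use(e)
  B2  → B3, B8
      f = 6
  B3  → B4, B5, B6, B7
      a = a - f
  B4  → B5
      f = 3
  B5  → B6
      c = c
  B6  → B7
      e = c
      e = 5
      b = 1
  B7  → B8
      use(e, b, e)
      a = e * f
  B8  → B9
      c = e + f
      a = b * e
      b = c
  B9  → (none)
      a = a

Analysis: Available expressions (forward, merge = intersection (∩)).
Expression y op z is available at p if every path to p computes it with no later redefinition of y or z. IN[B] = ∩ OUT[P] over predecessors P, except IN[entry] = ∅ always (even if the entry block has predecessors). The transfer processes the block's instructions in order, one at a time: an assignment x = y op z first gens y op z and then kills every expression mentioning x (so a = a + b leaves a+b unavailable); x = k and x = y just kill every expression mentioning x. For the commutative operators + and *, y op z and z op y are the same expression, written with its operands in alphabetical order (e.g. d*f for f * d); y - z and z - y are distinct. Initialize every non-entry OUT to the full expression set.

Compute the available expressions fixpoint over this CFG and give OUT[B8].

Converged values:
  B0:   IN={}   OUT={}
  B1:   IN={}   OUT={}
  B2:   IN={}   OUT={}
  B3:   IN={}   OUT={}
  B4:   IN={}   OUT={}
  B5:   IN={}   OUT={}
  B6:   IN={}   OUT={}
  B7:   IN={}   OUT={e*f}
  B8:   IN={}   OUT={e+f}
  B9:   IN={e+f}   OUT={e+f}

Merge at B8: IN[B8] = OUT[B2] ∩ OUT[B7] = {}
Applying B8's transfer function to that IN value gives OUT[B8] (row B8 above).

Answer: {e+f}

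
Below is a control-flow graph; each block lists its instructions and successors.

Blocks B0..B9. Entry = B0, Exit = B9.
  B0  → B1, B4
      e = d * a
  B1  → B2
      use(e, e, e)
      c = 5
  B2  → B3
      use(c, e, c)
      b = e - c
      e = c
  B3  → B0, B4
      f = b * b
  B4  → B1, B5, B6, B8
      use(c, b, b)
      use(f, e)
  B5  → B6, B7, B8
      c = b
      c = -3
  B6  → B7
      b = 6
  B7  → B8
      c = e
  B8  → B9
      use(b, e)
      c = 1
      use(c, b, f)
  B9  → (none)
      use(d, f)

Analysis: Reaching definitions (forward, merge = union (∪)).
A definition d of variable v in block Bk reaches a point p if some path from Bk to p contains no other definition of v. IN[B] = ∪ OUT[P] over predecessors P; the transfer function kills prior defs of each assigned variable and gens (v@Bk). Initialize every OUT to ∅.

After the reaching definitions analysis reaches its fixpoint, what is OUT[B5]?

Answer: {b@B2, c@B5, e@B0, e@B2, f@B3}

Derivation:
Converged values:
  B0:  IN={b@B2, c@B1, e@B2, f@B3}  OUT={b@B2, c@B1, e@B0, f@B3}
  B1:  IN={b@B2, c@B1, e@B0, e@B2, f@B3}  OUT={b@B2, c@B1, e@B0, e@B2, f@B3}
  B2:  IN={b@B2, c@B1, e@B0, e@B2, f@B3}  OUT={b@B2, c@B1, e@B2, f@B3}
  B3:  IN={b@B2, c@B1, e@B2, f@B3}  OUT={b@B2, c@B1, e@B2, f@B3}
  B4:  IN={b@B2, c@B1, e@B0, e@B2, f@B3}  OUT={b@B2, c@B1, e@B0, e@B2, f@B3}
  B5:  IN={b@B2, c@B1, e@B0, e@B2, f@B3}  OUT={b@B2, c@B5, e@B0, e@B2, f@B3}
  B6:  IN={b@B2, c@B1, c@B5, e@B0, e@B2, f@B3}  OUT={b@B6, c@B1, c@B5, e@B0, e@B2, f@B3}
  B7:  IN={b@B2, b@B6, c@B1, c@B5, e@B0, e@B2, f@B3}  OUT={b@B2, b@B6, c@B7, e@B0, e@B2, f@B3}
  B8:  IN={b@B2, b@B6, c@B1, c@B5, c@B7, e@B0, e@B2, f@B3}  OUT={b@B2, b@B6, c@B8, e@B0, e@B2, f@B3}
  B9:  IN={b@B2, b@B6, c@B8, e@B0, e@B2, f@B3}  OUT={b@B2, b@B6, c@B8, e@B0, e@B2, f@B3}

Merge at B5: IN[B5] = OUT[B4] = {b@B2, c@B1, e@B0, e@B2, f@B3}
Applying B5's transfer function to that IN value gives OUT[B5] (row B5 above).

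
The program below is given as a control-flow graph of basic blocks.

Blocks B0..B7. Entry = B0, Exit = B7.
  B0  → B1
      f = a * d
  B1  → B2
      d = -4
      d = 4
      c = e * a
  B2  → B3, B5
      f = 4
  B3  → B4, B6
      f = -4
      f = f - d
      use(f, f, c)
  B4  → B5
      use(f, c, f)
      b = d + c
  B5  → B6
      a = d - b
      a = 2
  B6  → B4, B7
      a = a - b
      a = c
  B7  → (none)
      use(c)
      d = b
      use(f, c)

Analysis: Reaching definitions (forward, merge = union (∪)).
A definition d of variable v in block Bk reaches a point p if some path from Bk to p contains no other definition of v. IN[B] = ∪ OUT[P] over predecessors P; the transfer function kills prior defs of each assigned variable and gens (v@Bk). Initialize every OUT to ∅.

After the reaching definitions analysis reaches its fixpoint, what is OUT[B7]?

Per-block solution:
  B0:  IN={}  OUT={f@B0}
  B1:  IN={f@B0}  OUT={c@B1, d@B1, f@B0}
  B2:  IN={c@B1, d@B1, f@B0}  OUT={c@B1, d@B1, f@B2}
  B3:  IN={c@B1, d@B1, f@B2}  OUT={c@B1, d@B1, f@B3}
  B4:  IN={a@B6, b@B4, c@B1, d@B1, f@B2, f@B3}  OUT={a@B6, b@B4, c@B1, d@B1, f@B2, f@B3}
  B5:  IN={a@B6, b@B4, c@B1, d@B1, f@B2, f@B3}  OUT={a@B5, b@B4, c@B1, d@B1, f@B2, f@B3}
  B6:  IN={a@B5, b@B4, c@B1, d@B1, f@B2, f@B3}  OUT={a@B6, b@B4, c@B1, d@B1, f@B2, f@B3}
  B7:  IN={a@B6, b@B4, c@B1, d@B1, f@B2, f@B3}  OUT={a@B6, b@B4, c@B1, d@B7, f@B2, f@B3}

Merge at B7: IN[B7] = OUT[B6] = {a@B6, b@B4, c@B1, d@B1, f@B2, f@B3}
Applying B7's transfer function to that IN value gives OUT[B7] (row B7 above).

Answer: {a@B6, b@B4, c@B1, d@B7, f@B2, f@B3}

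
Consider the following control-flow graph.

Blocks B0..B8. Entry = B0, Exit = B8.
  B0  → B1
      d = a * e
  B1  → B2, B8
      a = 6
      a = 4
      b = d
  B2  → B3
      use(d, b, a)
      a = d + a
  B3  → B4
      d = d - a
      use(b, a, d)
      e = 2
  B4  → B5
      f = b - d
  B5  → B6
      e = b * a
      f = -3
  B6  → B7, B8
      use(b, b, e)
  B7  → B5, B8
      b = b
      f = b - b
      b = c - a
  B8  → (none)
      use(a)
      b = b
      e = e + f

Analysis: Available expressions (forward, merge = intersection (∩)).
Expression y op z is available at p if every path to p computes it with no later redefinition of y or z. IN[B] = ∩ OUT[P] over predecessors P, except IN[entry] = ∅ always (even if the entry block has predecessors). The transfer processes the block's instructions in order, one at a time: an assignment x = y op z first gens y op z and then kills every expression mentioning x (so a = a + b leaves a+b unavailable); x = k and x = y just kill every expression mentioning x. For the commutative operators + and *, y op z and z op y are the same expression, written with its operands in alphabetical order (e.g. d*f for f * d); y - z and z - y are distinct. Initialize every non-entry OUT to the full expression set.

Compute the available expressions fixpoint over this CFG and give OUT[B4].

Converged values:
  B0:  IN={}  OUT={a*e}
  B1:  IN={a*e}  OUT={}
  B2:  IN={}  OUT={}
  B3:  IN={}  OUT={}
  B4:  IN={}  OUT={b-d}
  B5:  IN={}  OUT={a*b}
  B6:  IN={a*b}  OUT={a*b}
  B7:  IN={a*b}  OUT={c-a}
  B8:  IN={}  OUT={}

Merge at B4: IN[B4] = OUT[B3] = {}
Applying B4's transfer function to that IN value gives OUT[B4] (row B4 above).

Answer: {b-d}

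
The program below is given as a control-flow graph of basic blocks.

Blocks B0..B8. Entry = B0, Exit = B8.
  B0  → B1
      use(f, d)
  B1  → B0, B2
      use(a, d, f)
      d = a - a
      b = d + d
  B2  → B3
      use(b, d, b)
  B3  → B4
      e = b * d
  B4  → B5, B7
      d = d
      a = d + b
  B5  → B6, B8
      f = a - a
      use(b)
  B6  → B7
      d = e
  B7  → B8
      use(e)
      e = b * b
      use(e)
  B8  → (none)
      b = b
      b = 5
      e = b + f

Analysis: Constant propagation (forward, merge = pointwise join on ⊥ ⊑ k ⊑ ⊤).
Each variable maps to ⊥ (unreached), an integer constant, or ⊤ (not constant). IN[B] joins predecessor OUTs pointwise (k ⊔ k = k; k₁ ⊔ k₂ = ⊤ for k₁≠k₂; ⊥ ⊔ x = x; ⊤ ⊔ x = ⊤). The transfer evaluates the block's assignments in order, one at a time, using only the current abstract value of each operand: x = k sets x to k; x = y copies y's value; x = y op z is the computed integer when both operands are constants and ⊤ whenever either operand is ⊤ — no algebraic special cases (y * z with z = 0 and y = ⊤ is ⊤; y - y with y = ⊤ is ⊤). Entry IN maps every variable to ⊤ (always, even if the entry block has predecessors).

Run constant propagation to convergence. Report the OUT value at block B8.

Per-block solution:
  B0: | IN=(all ⊤) | OUT=(all ⊤)
  B1: | IN=(all ⊤) | OUT=(all ⊤)
  B2: | IN=(all ⊤) | OUT=(all ⊤)
  B3: | IN=(all ⊤) | OUT=(all ⊤)
  B4: | IN=(all ⊤) | OUT=(all ⊤)
  B5: | IN=(all ⊤) | OUT=(all ⊤)
  B6: | IN=(all ⊤) | OUT=(all ⊤)
  B7: | IN=(all ⊤) | OUT=(all ⊤)
  B8: | IN=(all ⊤) | OUT={b:5; rest ⊤}

Merge at B8: IN[B8] = OUT[B5] ⊔ OUT[B7] = {a: ⊤, b: ⊤, c: ⊤, d: ⊤, e: ⊤, f: ⊤}
Applying B8's transfer function to that IN value gives OUT[B8] (row B8 above).

Answer: {a: ⊤, b: 5, c: ⊤, d: ⊤, e: ⊤, f: ⊤}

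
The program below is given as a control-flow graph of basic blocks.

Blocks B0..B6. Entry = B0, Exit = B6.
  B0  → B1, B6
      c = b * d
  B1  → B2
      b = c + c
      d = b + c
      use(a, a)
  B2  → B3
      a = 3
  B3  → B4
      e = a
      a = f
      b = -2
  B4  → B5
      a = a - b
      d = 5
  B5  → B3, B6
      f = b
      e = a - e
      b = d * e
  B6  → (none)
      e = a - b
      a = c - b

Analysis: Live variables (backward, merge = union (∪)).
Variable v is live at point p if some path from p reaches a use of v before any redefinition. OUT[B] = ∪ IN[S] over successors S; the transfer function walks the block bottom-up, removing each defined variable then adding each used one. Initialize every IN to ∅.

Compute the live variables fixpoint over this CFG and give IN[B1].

Per-block solution:
  B0:  IN={a, b, d, f}  OUT={a, b, c, f}
  B1:  IN={a, c, f}  OUT={c, f}
  B2:  IN={c, f}  OUT={a, c, f}
  B3:  IN={a, c, f}  OUT={a, b, c, e}
  B4:  IN={a, b, c, e}  OUT={a, b, c, d, e}
  B5:  IN={a, b, c, d, e}  OUT={a, b, c, f}
  B6:  IN={a, b, c}  OUT={}

Merge at B1: OUT[B1] = IN[B2] = {c, f}
Applying B1's transfer function to that OUT value gives IN[B1] (row B1 above).

Answer: {a, c, f}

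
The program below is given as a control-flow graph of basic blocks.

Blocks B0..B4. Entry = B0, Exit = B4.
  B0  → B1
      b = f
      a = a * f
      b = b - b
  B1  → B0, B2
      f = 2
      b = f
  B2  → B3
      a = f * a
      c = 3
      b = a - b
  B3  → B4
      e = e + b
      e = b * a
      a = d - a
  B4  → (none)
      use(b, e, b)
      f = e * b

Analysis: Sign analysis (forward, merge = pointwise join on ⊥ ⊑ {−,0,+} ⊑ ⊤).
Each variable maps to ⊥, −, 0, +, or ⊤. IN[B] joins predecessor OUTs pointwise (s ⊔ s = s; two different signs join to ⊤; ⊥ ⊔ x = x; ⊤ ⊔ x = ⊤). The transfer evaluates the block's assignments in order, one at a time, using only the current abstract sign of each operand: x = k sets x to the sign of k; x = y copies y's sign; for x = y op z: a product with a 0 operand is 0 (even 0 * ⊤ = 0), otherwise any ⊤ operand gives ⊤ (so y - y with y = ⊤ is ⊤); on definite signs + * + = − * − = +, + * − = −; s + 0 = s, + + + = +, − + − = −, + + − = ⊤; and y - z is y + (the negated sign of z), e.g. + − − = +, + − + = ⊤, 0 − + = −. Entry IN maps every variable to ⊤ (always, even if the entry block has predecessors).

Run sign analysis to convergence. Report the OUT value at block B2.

Per-block solution:
  B0:   IN=(all ⊤)   OUT=(all ⊤)
  B1:   IN=(all ⊤)   OUT={b:+, f:+; rest ⊤}
  B2:   IN={b:+, f:+; rest ⊤}   OUT={c:+, f:+; rest ⊤}
  B3:   IN={c:+, f:+; rest ⊤}   OUT={c:+, f:+; rest ⊤}
  B4:   IN={c:+, f:+; rest ⊤}   OUT={c:+; rest ⊤}

Merge at B2: IN[B2] = OUT[B1] = {a: ⊤, b: +, c: ⊤, d: ⊤, e: ⊤, f: +}
Applying B2's transfer function to that IN value gives OUT[B2] (row B2 above).

Answer: {a: ⊤, b: ⊤, c: +, d: ⊤, e: ⊤, f: +}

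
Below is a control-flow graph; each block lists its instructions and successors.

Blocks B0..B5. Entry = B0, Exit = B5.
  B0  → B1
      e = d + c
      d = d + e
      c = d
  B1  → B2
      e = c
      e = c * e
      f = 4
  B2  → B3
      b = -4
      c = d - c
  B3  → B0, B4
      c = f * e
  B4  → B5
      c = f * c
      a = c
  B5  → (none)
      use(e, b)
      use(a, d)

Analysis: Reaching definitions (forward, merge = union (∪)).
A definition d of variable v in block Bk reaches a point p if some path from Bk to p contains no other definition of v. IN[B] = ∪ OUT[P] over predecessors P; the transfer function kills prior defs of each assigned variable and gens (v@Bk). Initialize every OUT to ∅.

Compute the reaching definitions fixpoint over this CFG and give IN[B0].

Converged values:
  B0: | IN={b@B2, c@B3, d@B0, e@B1, f@B1} | OUT={b@B2, c@B0, d@B0, e@B0, f@B1}
  B1: | IN={b@B2, c@B0, d@B0, e@B0, f@B1} | OUT={b@B2, c@B0, d@B0, e@B1, f@B1}
  B2: | IN={b@B2, c@B0, d@B0, e@B1, f@B1} | OUT={b@B2, c@B2, d@B0, e@B1, f@B1}
  B3: | IN={b@B2, c@B2, d@B0, e@B1, f@B1} | OUT={b@B2, c@B3, d@B0, e@B1, f@B1}
  B4: | IN={b@B2, c@B3, d@B0, e@B1, f@B1} | OUT={a@B4, b@B2, c@B4, d@B0, e@B1, f@B1}
  B5: | IN={a@B4, b@B2, c@B4, d@B0, e@B1, f@B1} | OUT={a@B4, b@B2, c@B4, d@B0, e@B1, f@B1}

Merge at B0 (entry node, so the boundary value {} is joined with the incoming edge(s)): IN[B0] = {} ⊔ OUT[B3] = {b@B2, c@B3, d@B0, e@B1, f@B1}

Answer: {b@B2, c@B3, d@B0, e@B1, f@B1}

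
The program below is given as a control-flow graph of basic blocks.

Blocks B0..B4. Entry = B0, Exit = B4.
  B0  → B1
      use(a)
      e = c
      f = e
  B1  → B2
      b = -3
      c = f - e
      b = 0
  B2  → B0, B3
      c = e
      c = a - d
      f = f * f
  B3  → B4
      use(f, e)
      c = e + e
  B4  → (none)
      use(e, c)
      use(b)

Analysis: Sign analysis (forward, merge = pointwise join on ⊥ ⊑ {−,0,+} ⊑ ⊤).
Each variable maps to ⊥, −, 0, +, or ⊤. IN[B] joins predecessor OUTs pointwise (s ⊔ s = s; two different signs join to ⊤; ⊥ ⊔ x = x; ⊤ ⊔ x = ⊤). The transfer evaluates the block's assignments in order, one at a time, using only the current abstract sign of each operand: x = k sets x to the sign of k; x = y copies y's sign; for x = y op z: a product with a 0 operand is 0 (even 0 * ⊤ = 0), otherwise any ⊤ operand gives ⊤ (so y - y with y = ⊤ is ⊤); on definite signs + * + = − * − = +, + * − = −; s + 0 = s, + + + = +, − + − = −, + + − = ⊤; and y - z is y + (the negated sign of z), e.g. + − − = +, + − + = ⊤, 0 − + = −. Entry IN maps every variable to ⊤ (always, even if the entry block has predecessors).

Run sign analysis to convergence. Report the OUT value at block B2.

Fixpoint table:
  B0:   IN=(all ⊤)   OUT=(all ⊤)
  B1:   IN=(all ⊤)   OUT={b:0; rest ⊤}
  B2:   IN={b:0; rest ⊤}   OUT={b:0; rest ⊤}
  B3:   IN={b:0; rest ⊤}   OUT={b:0; rest ⊤}
  B4:   IN={b:0; rest ⊤}   OUT={b:0; rest ⊤}

Merge at B2: IN[B2] = OUT[B1] = {a: ⊤, b: 0, c: ⊤, d: ⊤, e: ⊤, f: ⊤}
Applying B2's transfer function to that IN value gives OUT[B2] (row B2 above).

Answer: {a: ⊤, b: 0, c: ⊤, d: ⊤, e: ⊤, f: ⊤}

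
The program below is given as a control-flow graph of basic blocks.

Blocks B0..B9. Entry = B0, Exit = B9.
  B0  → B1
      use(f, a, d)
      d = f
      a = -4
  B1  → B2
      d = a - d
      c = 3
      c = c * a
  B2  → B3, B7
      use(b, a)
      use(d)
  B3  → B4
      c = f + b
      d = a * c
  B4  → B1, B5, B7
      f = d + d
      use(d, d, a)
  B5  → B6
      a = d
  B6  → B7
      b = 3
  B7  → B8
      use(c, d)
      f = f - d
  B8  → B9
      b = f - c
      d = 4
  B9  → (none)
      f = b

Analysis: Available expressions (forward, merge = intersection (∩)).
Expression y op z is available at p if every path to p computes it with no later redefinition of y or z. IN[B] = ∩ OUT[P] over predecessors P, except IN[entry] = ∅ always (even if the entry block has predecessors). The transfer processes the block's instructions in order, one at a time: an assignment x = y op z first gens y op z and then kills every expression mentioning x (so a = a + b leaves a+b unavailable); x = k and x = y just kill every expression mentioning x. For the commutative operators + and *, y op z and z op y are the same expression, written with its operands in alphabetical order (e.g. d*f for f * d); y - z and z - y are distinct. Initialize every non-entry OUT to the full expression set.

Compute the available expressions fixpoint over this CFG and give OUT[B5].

Answer: {d+d}

Trace:
Fixpoint table:
  B0:  IN={}  OUT={}
  B1:  IN={}  OUT={}
  B2:  IN={}  OUT={}
  B3:  IN={}  OUT={a*c, b+f}
  B4:  IN={a*c, b+f}  OUT={a*c, d+d}
  B5:  IN={a*c, d+d}  OUT={d+d}
  B6:  IN={d+d}  OUT={d+d}
  B7:  IN={}  OUT={}
  B8:  IN={}  OUT={f-c}
  B9:  IN={f-c}  OUT={}

Merge at B5: IN[B5] = OUT[B4] = {a*c, d+d}
Applying B5's transfer function to that IN value gives OUT[B5] (row B5 above).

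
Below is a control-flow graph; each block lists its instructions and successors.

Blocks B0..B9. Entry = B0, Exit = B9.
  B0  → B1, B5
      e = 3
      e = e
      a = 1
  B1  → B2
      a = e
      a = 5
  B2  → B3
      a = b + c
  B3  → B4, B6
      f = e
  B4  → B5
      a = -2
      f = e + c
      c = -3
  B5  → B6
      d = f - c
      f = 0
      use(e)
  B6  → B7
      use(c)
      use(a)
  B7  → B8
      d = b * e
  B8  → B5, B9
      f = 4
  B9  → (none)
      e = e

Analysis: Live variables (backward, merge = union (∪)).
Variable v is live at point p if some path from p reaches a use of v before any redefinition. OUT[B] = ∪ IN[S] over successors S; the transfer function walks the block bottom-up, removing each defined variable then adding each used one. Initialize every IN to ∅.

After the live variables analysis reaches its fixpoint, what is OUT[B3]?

Answer: {a, b, c, e}

Derivation:
Fixpoint table:
  B0:  IN={b, c, f}  OUT={a, b, c, e, f}
  B1:  IN={b, c, e}  OUT={b, c, e}
  B2:  IN={b, c, e}  OUT={a, b, c, e}
  B3:  IN={a, b, c, e}  OUT={a, b, c, e}
  B4:  IN={b, c, e}  OUT={a, b, c, e, f}
  B5:  IN={a, b, c, e, f}  OUT={a, b, c, e}
  B6:  IN={a, b, c, e}  OUT={a, b, c, e}
  B7:  IN={a, b, c, e}  OUT={a, b, c, e}
  B8:  IN={a, b, c, e}  OUT={a, b, c, e, f}
  B9:  IN={e}  OUT={}

Merge at B3: OUT[B3] = IN[B4] ⊔ IN[B6] = {a, b, c, e}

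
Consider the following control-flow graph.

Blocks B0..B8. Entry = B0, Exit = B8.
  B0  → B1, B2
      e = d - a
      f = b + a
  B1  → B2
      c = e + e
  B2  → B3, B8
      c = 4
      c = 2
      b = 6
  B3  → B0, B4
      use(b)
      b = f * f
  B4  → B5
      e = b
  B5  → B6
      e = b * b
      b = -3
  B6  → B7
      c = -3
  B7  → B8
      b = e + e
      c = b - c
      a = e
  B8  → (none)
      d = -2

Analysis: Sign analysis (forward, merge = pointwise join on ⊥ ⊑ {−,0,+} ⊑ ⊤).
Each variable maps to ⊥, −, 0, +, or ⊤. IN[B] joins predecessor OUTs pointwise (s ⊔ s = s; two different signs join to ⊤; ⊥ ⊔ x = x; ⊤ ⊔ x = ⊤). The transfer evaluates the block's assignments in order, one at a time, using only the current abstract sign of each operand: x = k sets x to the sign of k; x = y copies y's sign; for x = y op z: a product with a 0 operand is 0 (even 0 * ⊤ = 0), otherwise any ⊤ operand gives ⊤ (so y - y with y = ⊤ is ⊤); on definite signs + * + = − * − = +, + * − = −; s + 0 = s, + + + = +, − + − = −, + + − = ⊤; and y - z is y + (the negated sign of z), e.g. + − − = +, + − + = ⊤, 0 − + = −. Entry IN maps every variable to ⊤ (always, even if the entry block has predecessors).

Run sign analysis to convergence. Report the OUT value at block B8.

Answer: {a: ⊤, b: ⊤, c: ⊤, d: -, e: ⊤, f: ⊤}

Trace:
Per-block solution:
  B0: | IN=(all ⊤) | OUT=(all ⊤)
  B1: | IN=(all ⊤) | OUT=(all ⊤)
  B2: | IN=(all ⊤) | OUT={b:+, c:+; rest ⊤}
  B3: | IN={b:+, c:+; rest ⊤} | OUT={c:+; rest ⊤}
  B4: | IN={c:+; rest ⊤} | OUT={c:+; rest ⊤}
  B5: | IN={c:+; rest ⊤} | OUT={b:-, c:+; rest ⊤}
  B6: | IN={b:-, c:+; rest ⊤} | OUT={b:-, c:-; rest ⊤}
  B7: | IN={b:-, c:-; rest ⊤} | OUT=(all ⊤)
  B8: | IN=(all ⊤) | OUT={d:-; rest ⊤}

Merge at B8: IN[B8] = OUT[B2] ⊔ OUT[B7] = {a: ⊤, b: ⊤, c: ⊤, d: ⊤, e: ⊤, f: ⊤}
Applying B8's transfer function to that IN value gives OUT[B8] (row B8 above).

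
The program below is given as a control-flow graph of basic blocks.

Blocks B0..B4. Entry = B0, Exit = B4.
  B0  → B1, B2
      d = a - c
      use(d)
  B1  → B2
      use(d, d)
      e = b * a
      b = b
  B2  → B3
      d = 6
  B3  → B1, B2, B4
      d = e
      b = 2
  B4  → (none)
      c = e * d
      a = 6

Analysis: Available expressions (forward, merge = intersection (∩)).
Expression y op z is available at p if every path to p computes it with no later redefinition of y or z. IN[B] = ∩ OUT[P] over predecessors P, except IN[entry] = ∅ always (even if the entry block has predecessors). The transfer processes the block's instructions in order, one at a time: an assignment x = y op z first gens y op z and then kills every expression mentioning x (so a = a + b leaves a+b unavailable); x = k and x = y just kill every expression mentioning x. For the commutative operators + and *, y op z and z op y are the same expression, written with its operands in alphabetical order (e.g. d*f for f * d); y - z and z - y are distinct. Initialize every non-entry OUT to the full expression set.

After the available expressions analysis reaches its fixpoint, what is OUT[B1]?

Answer: {a-c}

Derivation:
Per-block solution:
  B0:  IN={}  OUT={a-c}
  B1:  IN={a-c}  OUT={a-c}
  B2:  IN={a-c}  OUT={a-c}
  B3:  IN={a-c}  OUT={a-c}
  B4:  IN={a-c}  OUT={d*e}

Merge at B1: IN[B1] = OUT[B0] ∩ OUT[B3] = {a-c}
Applying B1's transfer function to that IN value gives OUT[B1] (row B1 above).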